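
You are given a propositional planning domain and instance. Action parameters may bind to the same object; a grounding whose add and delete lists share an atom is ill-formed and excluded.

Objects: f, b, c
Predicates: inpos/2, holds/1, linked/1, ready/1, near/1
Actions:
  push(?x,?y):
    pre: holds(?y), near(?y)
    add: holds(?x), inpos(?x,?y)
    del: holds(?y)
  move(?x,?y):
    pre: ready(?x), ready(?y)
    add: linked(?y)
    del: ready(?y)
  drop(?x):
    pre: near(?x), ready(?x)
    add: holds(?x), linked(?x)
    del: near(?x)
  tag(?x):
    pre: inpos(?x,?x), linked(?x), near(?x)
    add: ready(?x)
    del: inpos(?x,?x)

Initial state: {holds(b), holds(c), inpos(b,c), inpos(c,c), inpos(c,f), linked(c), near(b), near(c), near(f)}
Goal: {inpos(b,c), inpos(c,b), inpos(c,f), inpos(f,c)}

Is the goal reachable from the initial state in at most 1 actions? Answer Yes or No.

No

1. push(f,c)  →  {holds(b), holds(f), inpos(b,c), inpos(c,c), inpos(c,f), inpos(f,c), linked(c), near(b), near(c), near(f)}
2. push(c,b)  →  {holds(c), holds(f), inpos(b,c), inpos(c,b), inpos(c,c), inpos(c,f), inpos(f,c), linked(c), near(b), near(c), near(f)}
optimal plan length = 2; 2 > 1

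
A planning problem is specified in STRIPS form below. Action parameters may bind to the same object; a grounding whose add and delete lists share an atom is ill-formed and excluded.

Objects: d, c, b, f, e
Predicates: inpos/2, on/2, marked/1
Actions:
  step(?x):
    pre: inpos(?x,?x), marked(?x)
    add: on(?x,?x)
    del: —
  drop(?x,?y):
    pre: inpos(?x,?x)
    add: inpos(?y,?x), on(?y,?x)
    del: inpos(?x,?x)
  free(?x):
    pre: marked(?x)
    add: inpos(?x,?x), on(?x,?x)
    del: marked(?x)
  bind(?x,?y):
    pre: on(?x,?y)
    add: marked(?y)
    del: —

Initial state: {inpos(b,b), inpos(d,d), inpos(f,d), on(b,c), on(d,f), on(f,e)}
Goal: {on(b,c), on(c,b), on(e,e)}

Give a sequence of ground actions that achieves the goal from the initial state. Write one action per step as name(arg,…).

drop(b,c); bind(f,e); free(e)

1. drop(b,c)  →  {inpos(c,b), inpos(d,d), inpos(f,d), on(b,c), on(c,b), on(d,f), on(f,e)}
2. bind(f,e)  →  {inpos(c,b), inpos(d,d), inpos(f,d), marked(e), on(b,c), on(c,b), on(d,f), on(f,e)}
3. free(e)  →  {inpos(c,b), inpos(d,d), inpos(e,e), inpos(f,d), on(b,c), on(c,b), on(d,f), on(e,e), on(f,e)}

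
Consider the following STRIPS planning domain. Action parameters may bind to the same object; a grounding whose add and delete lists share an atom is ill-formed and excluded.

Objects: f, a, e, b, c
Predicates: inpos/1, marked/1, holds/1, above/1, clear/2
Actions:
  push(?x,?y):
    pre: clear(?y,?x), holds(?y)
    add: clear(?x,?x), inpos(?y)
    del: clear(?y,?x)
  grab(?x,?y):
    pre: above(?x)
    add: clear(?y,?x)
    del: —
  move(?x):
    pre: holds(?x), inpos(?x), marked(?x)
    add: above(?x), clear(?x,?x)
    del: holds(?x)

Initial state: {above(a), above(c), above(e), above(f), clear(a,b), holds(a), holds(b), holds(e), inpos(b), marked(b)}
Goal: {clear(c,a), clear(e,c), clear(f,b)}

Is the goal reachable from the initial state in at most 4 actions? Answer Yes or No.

Yes

1. grab(a,c)  →  {above(a), above(c), above(e), above(f), clear(a,b), clear(c,a), holds(a), holds(b), holds(e), inpos(b), marked(b)}
2. grab(c,e)  →  {above(a), above(c), above(e), above(f), clear(a,b), clear(c,a), clear(e,c), holds(a), holds(b), holds(e), inpos(b), marked(b)}
3. move(b)  →  {above(a), above(b), above(c), above(e), above(f), clear(a,b), clear(b,b), clear(c,a), clear(e,c), holds(a), holds(e), inpos(b), marked(b)}
4. grab(b,f)  →  {above(a), above(b), above(c), above(e), above(f), clear(a,b), clear(b,b), clear(c,a), clear(e,c), clear(f,b), holds(a), holds(e), inpos(b), marked(b)}
optimal plan length = 4; 4 ≤ 4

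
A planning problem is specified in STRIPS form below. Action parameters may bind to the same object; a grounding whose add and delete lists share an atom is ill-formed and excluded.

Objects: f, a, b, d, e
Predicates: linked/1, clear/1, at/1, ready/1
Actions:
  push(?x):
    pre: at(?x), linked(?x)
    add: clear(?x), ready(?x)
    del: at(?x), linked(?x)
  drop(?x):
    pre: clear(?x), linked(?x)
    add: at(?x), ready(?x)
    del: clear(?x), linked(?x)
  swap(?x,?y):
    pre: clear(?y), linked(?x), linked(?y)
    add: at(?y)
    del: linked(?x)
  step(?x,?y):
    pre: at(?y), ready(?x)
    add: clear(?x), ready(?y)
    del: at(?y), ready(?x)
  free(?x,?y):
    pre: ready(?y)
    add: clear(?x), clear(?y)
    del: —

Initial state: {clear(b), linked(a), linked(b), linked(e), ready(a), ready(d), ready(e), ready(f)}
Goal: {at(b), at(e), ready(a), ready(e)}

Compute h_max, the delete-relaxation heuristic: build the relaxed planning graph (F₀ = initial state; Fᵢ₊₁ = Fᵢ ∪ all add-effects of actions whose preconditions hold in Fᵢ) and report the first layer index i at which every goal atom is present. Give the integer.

F0 = init (8 atoms)
F1 = F0 ∪ {at(b), clear(a), clear(d), clear(e), clear(f), ready(b)}  (14 atoms)
F2 = F1 ∪ {at(a), at(e)}  (16 atoms)
goal ⊆ F2  ⇒  h_max = 2

2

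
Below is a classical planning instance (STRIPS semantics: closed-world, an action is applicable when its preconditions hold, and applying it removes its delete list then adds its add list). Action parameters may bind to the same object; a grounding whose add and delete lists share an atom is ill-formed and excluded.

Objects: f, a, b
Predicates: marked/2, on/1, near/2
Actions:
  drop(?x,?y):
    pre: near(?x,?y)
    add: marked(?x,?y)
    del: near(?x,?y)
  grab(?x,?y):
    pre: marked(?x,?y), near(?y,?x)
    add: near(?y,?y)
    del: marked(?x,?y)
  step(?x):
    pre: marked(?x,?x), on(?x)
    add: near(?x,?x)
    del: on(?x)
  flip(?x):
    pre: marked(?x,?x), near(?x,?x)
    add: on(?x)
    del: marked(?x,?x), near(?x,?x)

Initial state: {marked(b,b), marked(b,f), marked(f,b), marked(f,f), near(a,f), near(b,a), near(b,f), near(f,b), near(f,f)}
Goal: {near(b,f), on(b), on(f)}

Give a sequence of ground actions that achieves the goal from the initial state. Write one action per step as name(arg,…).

1. grab(f,b)  →  {marked(b,b), marked(b,f), marked(f,f), near(a,f), near(b,a), near(b,b), near(b,f), near(f,b), near(f,f)}
2. flip(f)  →  {marked(b,b), marked(b,f), near(a,f), near(b,a), near(b,b), near(b,f), near(f,b), on(f)}
3. flip(b)  →  {marked(b,f), near(a,f), near(b,a), near(b,f), near(f,b), on(b), on(f)}

grab(f,b); flip(f); flip(b)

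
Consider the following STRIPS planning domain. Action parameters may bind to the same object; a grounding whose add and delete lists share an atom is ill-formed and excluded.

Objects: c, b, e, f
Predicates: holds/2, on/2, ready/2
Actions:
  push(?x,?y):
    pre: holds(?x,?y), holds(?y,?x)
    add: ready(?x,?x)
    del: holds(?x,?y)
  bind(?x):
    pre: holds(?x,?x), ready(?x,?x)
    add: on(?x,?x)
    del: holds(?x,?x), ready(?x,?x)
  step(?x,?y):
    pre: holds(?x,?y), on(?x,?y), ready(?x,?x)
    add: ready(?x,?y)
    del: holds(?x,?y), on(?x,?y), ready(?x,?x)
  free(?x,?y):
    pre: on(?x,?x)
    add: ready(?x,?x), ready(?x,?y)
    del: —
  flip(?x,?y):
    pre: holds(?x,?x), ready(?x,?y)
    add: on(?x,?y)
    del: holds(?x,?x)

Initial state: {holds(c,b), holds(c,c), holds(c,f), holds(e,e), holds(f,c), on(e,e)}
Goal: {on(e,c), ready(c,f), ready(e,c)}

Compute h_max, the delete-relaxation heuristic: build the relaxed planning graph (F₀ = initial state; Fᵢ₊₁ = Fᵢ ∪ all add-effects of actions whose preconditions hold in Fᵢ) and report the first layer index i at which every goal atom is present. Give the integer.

F0 = init (6 atoms)
F1 = F0 ∪ {ready(c,c), ready(e,b), ready(e,c), ready(e,e), ready(e,f), ready(f,f)}  (12 atoms)
F2 = F1 ∪ {on(c,c), on(e,b), on(e,c), on(e,f)}  (16 atoms)
F3 = F2 ∪ {ready(c,b), ready(c,e), ready(c,f)}  (19 atoms)
goal ⊆ F3  ⇒  h_max = 3

3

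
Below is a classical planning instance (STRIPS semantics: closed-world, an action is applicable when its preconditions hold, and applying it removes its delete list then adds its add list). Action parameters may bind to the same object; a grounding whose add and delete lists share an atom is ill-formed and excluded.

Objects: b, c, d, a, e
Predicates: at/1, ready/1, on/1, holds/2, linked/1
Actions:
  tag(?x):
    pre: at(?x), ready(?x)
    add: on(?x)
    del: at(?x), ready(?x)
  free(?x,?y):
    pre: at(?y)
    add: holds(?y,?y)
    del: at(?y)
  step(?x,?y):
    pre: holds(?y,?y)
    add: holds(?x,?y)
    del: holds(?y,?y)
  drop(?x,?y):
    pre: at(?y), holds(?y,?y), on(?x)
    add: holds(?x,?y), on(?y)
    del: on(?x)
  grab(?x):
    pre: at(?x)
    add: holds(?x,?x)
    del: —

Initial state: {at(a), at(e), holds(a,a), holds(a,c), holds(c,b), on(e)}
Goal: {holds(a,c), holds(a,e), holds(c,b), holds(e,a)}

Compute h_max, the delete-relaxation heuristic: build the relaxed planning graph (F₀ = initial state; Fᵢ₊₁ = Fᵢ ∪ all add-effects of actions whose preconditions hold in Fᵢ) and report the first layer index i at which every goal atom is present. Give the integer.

F0 = init (6 atoms)
F1 = F0 ∪ {holds(b,a), holds(c,a), holds(d,a), holds(e,a), holds(e,e), on(a)}  (12 atoms)
F2 = F1 ∪ {holds(a,e), holds(b,e), holds(c,e), holds(d,e)}  (16 atoms)
goal ⊆ F2  ⇒  h_max = 2

2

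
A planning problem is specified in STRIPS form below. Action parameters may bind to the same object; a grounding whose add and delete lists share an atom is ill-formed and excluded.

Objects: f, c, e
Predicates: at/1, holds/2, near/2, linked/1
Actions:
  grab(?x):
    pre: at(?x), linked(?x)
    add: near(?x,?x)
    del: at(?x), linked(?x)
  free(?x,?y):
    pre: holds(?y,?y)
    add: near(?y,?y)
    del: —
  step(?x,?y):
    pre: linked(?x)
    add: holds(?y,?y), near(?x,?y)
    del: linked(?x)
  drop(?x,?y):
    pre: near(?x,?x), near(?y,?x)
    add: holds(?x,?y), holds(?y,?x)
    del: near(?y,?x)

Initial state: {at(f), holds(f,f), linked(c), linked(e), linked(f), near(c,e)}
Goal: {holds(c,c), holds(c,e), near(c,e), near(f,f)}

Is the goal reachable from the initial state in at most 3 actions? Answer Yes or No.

1. grab(f)  →  {holds(f,f), linked(c), linked(e), near(c,e), near(f,f)}
2. step(c,c)  →  {holds(c,c), holds(f,f), linked(e), near(c,c), near(c,e), near(f,f)}
3. step(e,c)  →  {holds(c,c), holds(f,f), near(c,c), near(c,e), near(e,c), near(f,f)}
4. drop(c,e)  →  {holds(c,c), holds(c,e), holds(e,c), holds(f,f), near(c,c), near(c,e), near(f,f)}
optimal plan length = 4; 4 > 3

No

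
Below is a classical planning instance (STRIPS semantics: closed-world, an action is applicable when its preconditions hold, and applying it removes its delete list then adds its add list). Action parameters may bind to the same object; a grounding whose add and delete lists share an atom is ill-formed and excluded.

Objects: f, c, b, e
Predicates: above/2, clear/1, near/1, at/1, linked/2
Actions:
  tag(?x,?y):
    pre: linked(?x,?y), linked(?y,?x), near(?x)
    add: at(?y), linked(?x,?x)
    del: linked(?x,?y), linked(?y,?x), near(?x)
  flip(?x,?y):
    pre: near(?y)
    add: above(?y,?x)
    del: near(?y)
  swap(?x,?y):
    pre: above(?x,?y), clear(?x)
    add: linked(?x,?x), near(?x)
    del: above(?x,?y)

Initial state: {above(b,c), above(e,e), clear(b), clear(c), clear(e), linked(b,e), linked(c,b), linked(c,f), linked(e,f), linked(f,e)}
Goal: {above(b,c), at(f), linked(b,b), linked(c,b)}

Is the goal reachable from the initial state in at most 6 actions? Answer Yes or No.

Yes

1. swap(b,c)  →  {above(e,e), clear(b), clear(c), clear(e), linked(b,b), linked(b,e), linked(c,b), linked(c,f), linked(e,f), linked(f,e), near(b)}
2. flip(c,b)  →  {above(b,c), above(e,e), clear(b), clear(c), clear(e), linked(b,b), linked(b,e), linked(c,b), linked(c,f), linked(e,f), linked(f,e)}
3. swap(e,e)  →  {above(b,c), clear(b), clear(c), clear(e), linked(b,b), linked(b,e), linked(c,b), linked(c,f), linked(e,e), linked(e,f), linked(f,e), near(e)}
4. tag(e,f)  →  {above(b,c), at(f), clear(b), clear(c), clear(e), linked(b,b), linked(b,e), linked(c,b), linked(c,f), linked(e,e)}
optimal plan length = 4; 4 ≤ 6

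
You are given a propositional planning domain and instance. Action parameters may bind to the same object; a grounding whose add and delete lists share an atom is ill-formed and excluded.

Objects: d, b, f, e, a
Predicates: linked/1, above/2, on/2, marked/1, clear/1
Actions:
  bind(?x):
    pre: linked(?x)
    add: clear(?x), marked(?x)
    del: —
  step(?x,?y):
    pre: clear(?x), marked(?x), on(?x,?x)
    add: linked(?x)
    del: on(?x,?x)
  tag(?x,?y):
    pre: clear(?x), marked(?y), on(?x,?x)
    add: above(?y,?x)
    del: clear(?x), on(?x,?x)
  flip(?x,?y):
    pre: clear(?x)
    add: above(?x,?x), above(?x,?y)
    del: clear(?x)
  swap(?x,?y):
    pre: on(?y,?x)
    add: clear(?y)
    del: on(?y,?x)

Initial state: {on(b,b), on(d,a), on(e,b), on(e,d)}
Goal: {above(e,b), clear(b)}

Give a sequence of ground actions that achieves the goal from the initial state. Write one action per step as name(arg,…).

1. swap(d,e)  →  {clear(e), on(b,b), on(d,a), on(e,b)}
2. flip(e,b)  →  {above(e,b), above(e,e), on(b,b), on(d,a), on(e,b)}
3. swap(b,b)  →  {above(e,b), above(e,e), clear(b), on(d,a), on(e,b)}

swap(d,e); flip(e,b); swap(b,b)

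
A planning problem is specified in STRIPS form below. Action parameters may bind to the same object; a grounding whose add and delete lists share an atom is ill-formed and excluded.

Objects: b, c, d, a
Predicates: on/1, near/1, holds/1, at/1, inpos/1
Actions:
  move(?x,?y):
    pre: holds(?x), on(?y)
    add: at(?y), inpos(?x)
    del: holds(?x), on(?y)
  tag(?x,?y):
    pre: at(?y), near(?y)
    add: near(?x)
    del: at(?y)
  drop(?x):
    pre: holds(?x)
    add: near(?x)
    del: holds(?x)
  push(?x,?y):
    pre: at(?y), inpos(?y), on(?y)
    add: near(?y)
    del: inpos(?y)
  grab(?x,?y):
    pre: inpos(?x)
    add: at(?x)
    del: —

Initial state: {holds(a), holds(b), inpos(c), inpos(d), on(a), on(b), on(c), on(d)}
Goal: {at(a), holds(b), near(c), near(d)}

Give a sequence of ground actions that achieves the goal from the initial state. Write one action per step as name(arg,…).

1. move(a,a)  →  {at(a), holds(b), inpos(a), inpos(c), inpos(d), on(b), on(c), on(d)}
2. grab(c,b)  →  {at(a), at(c), holds(b), inpos(a), inpos(c), inpos(d), on(b), on(c), on(d)}
3. push(b,c)  →  {at(a), at(c), holds(b), inpos(a), inpos(d), near(c), on(b), on(c), on(d)}
4. tag(d,c)  →  {at(a), holds(b), inpos(a), inpos(d), near(c), near(d), on(b), on(c), on(d)}

move(a,a); grab(c,b); push(b,c); tag(d,c)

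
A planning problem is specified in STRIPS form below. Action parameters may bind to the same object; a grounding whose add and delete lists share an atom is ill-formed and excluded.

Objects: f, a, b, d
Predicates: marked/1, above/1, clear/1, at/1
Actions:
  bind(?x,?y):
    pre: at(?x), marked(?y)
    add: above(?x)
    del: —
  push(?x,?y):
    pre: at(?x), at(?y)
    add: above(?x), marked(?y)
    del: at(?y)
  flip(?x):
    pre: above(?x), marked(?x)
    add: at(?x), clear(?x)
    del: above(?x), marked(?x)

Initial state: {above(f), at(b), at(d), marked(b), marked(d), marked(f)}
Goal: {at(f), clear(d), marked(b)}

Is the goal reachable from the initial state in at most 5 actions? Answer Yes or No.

1. bind(d,f)  →  {above(d), above(f), at(b), at(d), marked(b), marked(d), marked(f)}
2. flip(f)  →  {above(d), at(b), at(d), at(f), clear(f), marked(b), marked(d)}
3. flip(d)  →  {at(b), at(d), at(f), clear(d), clear(f), marked(b)}
optimal plan length = 3; 3 ≤ 5

Yes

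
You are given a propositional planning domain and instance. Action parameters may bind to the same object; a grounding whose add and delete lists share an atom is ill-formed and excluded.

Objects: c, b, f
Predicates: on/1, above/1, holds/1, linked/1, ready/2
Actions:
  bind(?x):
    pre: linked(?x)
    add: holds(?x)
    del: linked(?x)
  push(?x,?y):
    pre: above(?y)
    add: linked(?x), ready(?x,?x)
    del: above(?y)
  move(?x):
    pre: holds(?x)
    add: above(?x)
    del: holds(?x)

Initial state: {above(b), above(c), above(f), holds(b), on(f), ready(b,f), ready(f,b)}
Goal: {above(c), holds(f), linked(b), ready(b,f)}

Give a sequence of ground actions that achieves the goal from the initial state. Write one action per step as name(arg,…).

1. push(b,b)  →  {above(c), above(f), holds(b), linked(b), on(f), ready(b,b), ready(b,f), ready(f,b)}
2. push(f,f)  →  {above(c), holds(b), linked(b), linked(f), on(f), ready(b,b), ready(b,f), ready(f,b), ready(f,f)}
3. bind(f)  →  {above(c), holds(b), holds(f), linked(b), on(f), ready(b,b), ready(b,f), ready(f,b), ready(f,f)}

push(b,b); push(f,f); bind(f)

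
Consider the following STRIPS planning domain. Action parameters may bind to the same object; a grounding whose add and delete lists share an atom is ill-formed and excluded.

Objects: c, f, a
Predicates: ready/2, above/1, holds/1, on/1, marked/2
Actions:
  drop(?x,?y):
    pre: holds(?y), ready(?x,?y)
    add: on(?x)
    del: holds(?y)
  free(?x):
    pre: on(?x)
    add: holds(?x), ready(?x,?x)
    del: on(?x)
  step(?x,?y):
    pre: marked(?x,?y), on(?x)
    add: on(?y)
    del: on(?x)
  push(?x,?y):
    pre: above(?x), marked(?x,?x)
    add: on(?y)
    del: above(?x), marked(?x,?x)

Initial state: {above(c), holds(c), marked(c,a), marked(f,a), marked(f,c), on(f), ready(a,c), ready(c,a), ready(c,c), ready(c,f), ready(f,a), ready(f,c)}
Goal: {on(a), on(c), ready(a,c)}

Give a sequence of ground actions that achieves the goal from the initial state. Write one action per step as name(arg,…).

1. drop(c,c)  →  {above(c), marked(c,a), marked(f,a), marked(f,c), on(c), on(f), ready(a,c), ready(c,a), ready(c,c), ready(c,f), ready(f,a), ready(f,c)}
2. step(f,a)  →  {above(c), marked(c,a), marked(f,a), marked(f,c), on(a), on(c), ready(a,c), ready(c,a), ready(c,c), ready(c,f), ready(f,a), ready(f,c)}

drop(c,c); step(f,a)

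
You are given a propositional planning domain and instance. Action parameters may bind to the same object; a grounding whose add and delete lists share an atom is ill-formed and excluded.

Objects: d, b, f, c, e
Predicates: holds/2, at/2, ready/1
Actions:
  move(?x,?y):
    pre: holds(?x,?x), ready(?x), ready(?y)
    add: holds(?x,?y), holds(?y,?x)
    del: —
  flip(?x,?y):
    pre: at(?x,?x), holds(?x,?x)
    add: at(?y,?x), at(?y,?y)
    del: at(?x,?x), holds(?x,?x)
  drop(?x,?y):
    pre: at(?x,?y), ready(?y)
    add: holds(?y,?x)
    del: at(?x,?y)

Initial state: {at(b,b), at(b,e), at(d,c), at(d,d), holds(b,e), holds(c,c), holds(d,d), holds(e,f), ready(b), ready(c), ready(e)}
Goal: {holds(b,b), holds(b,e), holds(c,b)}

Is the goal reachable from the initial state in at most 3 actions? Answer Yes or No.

1. move(c,b)  →  {at(b,b), at(b,e), at(d,c), at(d,d), holds(b,c), holds(b,e), holds(c,b), holds(c,c), holds(d,d), holds(e,f), ready(b), ready(c), ready(e)}
2. drop(b,b)  →  {at(b,e), at(d,c), at(d,d), holds(b,b), holds(b,c), holds(b,e), holds(c,b), holds(c,c), holds(d,d), holds(e,f), ready(b), ready(c), ready(e)}
optimal plan length = 2; 2 ≤ 3

Yes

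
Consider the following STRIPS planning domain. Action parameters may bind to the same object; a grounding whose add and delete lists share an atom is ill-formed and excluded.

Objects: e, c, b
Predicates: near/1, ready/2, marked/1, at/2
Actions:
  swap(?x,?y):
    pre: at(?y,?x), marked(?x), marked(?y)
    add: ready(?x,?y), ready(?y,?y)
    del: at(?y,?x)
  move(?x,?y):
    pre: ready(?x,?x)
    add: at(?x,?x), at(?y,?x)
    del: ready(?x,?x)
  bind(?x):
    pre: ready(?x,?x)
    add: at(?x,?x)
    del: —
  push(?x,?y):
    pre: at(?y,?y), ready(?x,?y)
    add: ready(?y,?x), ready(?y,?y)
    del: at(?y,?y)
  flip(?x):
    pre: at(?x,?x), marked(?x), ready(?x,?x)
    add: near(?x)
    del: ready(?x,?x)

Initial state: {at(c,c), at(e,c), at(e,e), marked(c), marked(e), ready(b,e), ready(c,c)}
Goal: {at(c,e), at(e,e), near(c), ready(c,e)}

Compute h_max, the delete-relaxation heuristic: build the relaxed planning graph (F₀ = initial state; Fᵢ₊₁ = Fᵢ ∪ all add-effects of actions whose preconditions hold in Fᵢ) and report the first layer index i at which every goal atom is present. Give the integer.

2

F0 = init (7 atoms)
F1 = F0 ∪ {at(b,c), near(c), ready(c,e), ready(e,b), ready(e,e)}  (12 atoms)
F2 = F1 ∪ {at(b,e), at(c,e), near(e), ready(e,c)}  (16 atoms)
goal ⊆ F2  ⇒  h_max = 2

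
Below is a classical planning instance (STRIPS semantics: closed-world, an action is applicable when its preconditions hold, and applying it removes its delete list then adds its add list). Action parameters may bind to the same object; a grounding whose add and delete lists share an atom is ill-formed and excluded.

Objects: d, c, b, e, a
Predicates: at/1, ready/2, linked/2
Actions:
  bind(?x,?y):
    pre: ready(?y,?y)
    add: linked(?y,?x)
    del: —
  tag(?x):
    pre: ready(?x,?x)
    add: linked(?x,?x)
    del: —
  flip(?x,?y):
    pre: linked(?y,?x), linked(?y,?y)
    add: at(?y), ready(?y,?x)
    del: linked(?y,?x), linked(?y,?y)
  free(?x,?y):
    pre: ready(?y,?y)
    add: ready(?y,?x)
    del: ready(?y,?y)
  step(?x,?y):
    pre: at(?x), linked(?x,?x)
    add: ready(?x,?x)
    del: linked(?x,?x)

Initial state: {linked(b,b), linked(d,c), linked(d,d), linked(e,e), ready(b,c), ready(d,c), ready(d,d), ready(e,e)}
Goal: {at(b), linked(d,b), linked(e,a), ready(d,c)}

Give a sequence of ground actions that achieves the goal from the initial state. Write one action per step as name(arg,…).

1. bind(b,d)  →  {linked(b,b), linked(d,b), linked(d,c), linked(d,d), linked(e,e), ready(b,c), ready(d,c), ready(d,d), ready(e,e)}
2. bind(a,e)  →  {linked(b,b), linked(d,b), linked(d,c), linked(d,d), linked(e,a), linked(e,e), ready(b,c), ready(d,c), ready(d,d), ready(e,e)}
3. flip(b,b)  →  {at(b), linked(d,b), linked(d,c), linked(d,d), linked(e,a), linked(e,e), ready(b,b), ready(b,c), ready(d,c), ready(d,d), ready(e,e)}

bind(b,d); bind(a,e); flip(b,b)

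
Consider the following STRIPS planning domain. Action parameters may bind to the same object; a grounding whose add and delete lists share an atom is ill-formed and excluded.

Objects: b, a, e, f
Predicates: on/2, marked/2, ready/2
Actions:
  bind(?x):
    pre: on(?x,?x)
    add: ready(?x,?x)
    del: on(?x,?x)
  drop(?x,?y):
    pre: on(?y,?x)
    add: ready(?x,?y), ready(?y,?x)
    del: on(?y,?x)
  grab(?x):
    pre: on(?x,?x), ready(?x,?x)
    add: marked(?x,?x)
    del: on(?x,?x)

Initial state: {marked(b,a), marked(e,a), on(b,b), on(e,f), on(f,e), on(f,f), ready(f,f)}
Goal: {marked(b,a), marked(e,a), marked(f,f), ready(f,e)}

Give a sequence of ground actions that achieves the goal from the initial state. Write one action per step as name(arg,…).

drop(e,f); grab(f)

1. drop(e,f)  →  {marked(b,a), marked(e,a), on(b,b), on(e,f), on(f,f), ready(e,f), ready(f,e), ready(f,f)}
2. grab(f)  →  {marked(b,a), marked(e,a), marked(f,f), on(b,b), on(e,f), ready(e,f), ready(f,e), ready(f,f)}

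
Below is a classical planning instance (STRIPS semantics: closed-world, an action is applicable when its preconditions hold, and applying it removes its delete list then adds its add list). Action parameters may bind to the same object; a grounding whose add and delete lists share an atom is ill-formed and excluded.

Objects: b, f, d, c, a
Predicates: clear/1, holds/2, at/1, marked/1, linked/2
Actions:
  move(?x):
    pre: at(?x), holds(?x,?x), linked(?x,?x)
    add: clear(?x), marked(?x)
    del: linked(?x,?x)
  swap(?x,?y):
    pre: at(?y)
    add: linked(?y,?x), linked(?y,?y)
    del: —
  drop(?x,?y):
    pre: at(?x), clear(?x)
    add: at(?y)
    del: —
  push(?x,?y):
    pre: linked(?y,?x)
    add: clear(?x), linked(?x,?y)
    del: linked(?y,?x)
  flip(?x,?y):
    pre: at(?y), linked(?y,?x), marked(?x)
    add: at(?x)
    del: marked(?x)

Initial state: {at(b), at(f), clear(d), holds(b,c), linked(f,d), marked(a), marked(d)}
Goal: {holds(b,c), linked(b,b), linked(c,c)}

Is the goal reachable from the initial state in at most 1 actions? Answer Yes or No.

1. swap(b,b)  →  {at(b), at(f), clear(d), holds(b,c), linked(b,b), linked(f,d), marked(a), marked(d)}
2. flip(d,f)  →  {at(b), at(d), at(f), clear(d), holds(b,c), linked(b,b), linked(f,d), marked(a)}
3. drop(d,c)  →  {at(b), at(c), at(d), at(f), clear(d), holds(b,c), linked(b,b), linked(f,d), marked(a)}
4. swap(b,c)  →  {at(b), at(c), at(d), at(f), clear(d), holds(b,c), linked(b,b), linked(c,b), linked(c,c), linked(f,d), marked(a)}
optimal plan length = 4; 4 > 1

No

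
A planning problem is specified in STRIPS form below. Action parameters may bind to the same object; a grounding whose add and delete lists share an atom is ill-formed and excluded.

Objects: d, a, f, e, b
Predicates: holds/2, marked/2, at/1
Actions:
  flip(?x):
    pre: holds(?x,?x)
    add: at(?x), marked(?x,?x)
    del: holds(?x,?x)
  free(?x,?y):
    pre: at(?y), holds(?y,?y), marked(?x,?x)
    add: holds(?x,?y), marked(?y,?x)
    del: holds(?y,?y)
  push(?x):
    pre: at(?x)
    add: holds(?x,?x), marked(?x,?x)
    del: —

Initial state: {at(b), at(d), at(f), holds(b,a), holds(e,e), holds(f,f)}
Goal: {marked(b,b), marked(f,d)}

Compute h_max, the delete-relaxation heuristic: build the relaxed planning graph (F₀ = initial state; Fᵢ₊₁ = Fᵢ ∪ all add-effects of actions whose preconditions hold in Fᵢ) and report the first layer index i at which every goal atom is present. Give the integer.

2

F0 = init (6 atoms)
F1 = F0 ∪ {at(e), holds(b,b), holds(d,d), marked(b,b), marked(d,d), marked(e,e), marked(f,f)}  (13 atoms)
F2 = F1 ∪ {holds(b,d), holds(b,e), holds(b,f), holds(d,b), holds(d,e), holds(d,f), holds(e,b), holds(e,d), holds(e,f), holds(f,b), holds(f,d), holds(f,e), marked(b,d), marked(b,e), marked(b,f), marked(d,b), marked(d,e), marked(d,f), marked(e,b), marked(e,d), marked(e,f), marked(f,b), marked(f,d), marked(f,e)}  (37 atoms)
goal ⊆ F2  ⇒  h_max = 2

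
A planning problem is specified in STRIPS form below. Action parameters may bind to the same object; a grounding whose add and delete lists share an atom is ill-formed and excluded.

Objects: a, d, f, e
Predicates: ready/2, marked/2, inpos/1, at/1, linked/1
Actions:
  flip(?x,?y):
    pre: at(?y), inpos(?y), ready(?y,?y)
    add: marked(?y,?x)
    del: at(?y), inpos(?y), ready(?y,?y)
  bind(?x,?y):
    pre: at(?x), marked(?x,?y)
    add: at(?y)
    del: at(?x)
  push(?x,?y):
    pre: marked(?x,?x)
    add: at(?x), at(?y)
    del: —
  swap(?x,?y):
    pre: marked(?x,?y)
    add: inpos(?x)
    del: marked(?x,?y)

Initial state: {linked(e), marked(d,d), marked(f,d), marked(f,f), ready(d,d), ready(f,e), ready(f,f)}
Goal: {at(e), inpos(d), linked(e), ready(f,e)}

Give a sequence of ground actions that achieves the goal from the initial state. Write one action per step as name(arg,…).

1. push(d,e)  →  {at(d), at(e), linked(e), marked(d,d), marked(f,d), marked(f,f), ready(d,d), ready(f,e), ready(f,f)}
2. swap(d,d)  →  {at(d), at(e), inpos(d), linked(e), marked(f,d), marked(f,f), ready(d,d), ready(f,e), ready(f,f)}

push(d,e); swap(d,d)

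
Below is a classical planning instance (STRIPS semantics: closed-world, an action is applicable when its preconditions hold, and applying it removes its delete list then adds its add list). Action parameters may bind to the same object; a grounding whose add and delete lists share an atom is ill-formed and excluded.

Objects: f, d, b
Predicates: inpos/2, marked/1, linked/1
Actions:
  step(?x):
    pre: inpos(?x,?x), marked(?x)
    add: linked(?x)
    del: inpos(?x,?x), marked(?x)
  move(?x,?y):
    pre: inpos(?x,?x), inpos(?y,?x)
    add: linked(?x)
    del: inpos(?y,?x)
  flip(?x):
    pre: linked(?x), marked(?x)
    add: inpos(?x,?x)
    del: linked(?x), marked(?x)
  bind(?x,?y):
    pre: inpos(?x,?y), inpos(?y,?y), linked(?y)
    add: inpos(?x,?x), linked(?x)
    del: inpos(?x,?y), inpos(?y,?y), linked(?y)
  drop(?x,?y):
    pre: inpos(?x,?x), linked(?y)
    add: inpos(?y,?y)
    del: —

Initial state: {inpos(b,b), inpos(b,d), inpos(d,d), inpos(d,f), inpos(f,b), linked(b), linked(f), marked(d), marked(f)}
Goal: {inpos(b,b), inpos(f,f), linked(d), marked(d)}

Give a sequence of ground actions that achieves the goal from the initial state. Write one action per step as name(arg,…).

1. move(d,d)  →  {inpos(b,b), inpos(b,d), inpos(d,f), inpos(f,b), linked(b), linked(d), linked(f), marked(d), marked(f)}
2. flip(f)  →  {inpos(b,b), inpos(b,d), inpos(d,f), inpos(f,b), inpos(f,f), linked(b), linked(d), marked(d)}

move(d,d); flip(f)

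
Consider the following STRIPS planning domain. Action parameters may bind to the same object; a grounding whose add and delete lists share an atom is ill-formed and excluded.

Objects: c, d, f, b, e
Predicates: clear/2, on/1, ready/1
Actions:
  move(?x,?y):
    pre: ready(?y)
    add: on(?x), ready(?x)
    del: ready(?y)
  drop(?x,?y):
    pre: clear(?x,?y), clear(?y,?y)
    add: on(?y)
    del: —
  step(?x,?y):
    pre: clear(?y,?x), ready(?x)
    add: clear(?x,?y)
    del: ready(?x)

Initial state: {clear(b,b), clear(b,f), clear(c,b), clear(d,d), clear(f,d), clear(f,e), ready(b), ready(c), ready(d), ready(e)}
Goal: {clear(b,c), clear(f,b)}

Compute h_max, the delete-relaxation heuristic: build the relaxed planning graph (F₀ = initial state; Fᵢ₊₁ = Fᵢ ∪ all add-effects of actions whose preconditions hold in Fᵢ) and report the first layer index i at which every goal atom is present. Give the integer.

2

F0 = init (10 atoms)
F1 = F0 ∪ {clear(b,c), clear(d,f), clear(e,f), on(b), on(c), on(d), on(e), on(f), ready(f)}  (19 atoms)
F2 = F1 ∪ {clear(f,b)}  (20 atoms)
goal ⊆ F2  ⇒  h_max = 2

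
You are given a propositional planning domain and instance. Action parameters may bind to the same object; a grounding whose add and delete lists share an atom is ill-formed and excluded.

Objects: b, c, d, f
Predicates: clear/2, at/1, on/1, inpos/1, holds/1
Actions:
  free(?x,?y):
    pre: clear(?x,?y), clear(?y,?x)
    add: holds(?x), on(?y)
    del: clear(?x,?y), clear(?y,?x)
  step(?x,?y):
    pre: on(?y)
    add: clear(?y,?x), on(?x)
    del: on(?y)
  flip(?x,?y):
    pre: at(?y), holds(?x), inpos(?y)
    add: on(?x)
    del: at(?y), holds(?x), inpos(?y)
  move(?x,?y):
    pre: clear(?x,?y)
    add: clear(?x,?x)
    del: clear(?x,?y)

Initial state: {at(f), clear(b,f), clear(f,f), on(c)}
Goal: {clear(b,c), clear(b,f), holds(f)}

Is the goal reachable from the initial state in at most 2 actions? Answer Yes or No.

No

1. free(f,f)  →  {at(f), clear(b,f), holds(f), on(c), on(f)}
2. step(b,c)  →  {at(f), clear(b,f), clear(c,b), holds(f), on(b), on(f)}
3. step(c,b)  →  {at(f), clear(b,c), clear(b,f), clear(c,b), holds(f), on(c), on(f)}
optimal plan length = 3; 3 > 2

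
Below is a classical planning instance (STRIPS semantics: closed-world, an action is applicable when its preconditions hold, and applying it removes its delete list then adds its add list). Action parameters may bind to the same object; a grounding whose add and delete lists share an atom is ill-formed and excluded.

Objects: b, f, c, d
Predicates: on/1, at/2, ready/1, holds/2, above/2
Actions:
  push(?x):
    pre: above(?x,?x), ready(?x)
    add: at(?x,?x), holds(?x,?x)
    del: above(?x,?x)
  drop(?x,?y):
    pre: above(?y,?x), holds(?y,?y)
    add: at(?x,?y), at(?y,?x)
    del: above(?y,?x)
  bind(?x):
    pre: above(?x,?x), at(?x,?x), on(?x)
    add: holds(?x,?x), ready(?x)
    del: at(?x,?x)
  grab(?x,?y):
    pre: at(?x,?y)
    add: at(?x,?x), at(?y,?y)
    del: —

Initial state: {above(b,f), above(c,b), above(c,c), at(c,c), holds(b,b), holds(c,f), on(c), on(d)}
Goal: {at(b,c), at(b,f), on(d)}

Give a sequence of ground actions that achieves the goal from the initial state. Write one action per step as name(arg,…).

1. drop(f,b)  →  {above(c,b), above(c,c), at(b,f), at(c,c), at(f,b), holds(b,b), holds(c,f), on(c), on(d)}
2. bind(c)  →  {above(c,b), above(c,c), at(b,f), at(f,b), holds(b,b), holds(c,c), holds(c,f), on(c), on(d), ready(c)}
3. drop(b,c)  →  {above(c,c), at(b,c), at(b,f), at(c,b), at(f,b), holds(b,b), holds(c,c), holds(c,f), on(c), on(d), ready(c)}

drop(f,b); bind(c); drop(b,c)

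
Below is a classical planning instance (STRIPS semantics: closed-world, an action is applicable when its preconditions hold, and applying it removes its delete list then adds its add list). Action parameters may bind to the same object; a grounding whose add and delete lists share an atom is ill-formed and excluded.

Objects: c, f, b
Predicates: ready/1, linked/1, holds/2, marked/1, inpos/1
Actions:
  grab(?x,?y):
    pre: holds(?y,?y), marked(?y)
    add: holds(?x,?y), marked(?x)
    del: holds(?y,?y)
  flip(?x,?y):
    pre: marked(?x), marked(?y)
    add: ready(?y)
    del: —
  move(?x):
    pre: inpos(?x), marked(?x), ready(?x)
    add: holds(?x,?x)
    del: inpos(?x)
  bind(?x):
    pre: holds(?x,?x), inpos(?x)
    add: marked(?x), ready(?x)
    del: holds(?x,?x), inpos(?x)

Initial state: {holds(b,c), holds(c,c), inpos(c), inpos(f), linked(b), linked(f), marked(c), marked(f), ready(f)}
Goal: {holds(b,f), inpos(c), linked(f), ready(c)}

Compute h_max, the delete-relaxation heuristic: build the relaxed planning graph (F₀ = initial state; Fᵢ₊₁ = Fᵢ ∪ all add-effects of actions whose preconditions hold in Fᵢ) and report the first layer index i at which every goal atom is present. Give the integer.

2

F0 = init (9 atoms)
F1 = F0 ∪ {holds(f,c), holds(f,f), marked(b), ready(c)}  (13 atoms)
F2 = F1 ∪ {holds(b,f), holds(c,f), ready(b)}  (16 atoms)
goal ⊆ F2  ⇒  h_max = 2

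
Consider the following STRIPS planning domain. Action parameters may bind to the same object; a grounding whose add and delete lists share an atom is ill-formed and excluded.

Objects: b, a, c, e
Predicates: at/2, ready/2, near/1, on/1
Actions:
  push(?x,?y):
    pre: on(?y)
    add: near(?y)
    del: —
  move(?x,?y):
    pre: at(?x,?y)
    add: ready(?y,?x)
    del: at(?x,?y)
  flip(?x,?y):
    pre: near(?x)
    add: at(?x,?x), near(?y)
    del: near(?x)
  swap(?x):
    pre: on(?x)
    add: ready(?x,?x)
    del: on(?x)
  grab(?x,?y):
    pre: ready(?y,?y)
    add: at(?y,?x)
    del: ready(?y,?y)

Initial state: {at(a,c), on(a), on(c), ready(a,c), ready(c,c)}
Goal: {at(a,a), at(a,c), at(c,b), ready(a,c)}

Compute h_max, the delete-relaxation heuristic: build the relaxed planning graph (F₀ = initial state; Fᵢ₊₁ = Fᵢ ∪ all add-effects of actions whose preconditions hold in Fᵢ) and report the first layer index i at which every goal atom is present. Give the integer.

F0 = init (5 atoms)
F1 = F0 ∪ {at(c,a), at(c,b), at(c,c), at(c,e), near(a), near(c), ready(a,a), ready(c,a)}  (13 atoms)
F2 = F1 ∪ {at(a,a), at(a,b), at(a,e), near(b), near(e), ready(b,c), ready(e,c)}  (20 atoms)
goal ⊆ F2  ⇒  h_max = 2

2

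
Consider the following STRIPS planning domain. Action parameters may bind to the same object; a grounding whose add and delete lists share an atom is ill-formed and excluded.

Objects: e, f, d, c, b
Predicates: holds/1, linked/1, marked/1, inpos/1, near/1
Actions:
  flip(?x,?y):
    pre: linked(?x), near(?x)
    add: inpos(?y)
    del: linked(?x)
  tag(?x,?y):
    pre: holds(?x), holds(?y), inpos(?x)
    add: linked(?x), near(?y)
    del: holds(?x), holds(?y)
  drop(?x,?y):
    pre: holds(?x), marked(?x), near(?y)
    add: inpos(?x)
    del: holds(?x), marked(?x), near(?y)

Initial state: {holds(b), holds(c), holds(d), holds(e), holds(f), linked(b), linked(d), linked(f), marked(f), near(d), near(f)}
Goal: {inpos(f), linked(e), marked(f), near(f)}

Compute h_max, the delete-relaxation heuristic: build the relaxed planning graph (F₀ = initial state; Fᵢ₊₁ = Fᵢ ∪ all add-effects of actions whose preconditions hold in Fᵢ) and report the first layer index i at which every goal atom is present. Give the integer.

F0 = init (11 atoms)
F1 = F0 ∪ {inpos(b), inpos(c), inpos(d), inpos(e), inpos(f)}  (16 atoms)
F2 = F1 ∪ {linked(c), linked(e), near(b), near(c), near(e)}  (21 atoms)
goal ⊆ F2  ⇒  h_max = 2

2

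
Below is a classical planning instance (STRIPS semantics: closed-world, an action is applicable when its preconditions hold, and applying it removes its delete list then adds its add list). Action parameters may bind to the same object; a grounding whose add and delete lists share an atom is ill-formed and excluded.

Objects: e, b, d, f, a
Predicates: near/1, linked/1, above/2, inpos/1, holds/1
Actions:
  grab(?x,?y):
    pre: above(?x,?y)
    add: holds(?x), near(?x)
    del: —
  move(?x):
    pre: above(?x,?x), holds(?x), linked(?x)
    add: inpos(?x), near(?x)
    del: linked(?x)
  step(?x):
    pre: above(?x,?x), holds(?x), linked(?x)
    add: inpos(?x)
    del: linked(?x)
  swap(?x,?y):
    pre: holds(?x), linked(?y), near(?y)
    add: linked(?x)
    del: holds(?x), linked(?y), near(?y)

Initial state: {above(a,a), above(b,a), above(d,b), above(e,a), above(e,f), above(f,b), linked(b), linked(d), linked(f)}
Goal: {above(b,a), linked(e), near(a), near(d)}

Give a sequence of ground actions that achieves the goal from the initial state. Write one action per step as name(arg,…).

grab(e,f); grab(b,a); grab(d,b); grab(a,a); swap(e,b)

1. grab(e,f)  →  {above(a,a), above(b,a), above(d,b), above(e,a), above(e,f), above(f,b), holds(e), linked(b), linked(d), linked(f), near(e)}
2. grab(b,a)  →  {above(a,a), above(b,a), above(d,b), above(e,a), above(e,f), above(f,b), holds(b), holds(e), linked(b), linked(d), linked(f), near(b), near(e)}
3. grab(d,b)  →  {above(a,a), above(b,a), above(d,b), above(e,a), above(e,f), above(f,b), holds(b), holds(d), holds(e), linked(b), linked(d), linked(f), near(b), near(d), near(e)}
4. grab(a,a)  →  {above(a,a), above(b,a), above(d,b), above(e,a), above(e,f), above(f,b), holds(a), holds(b), holds(d), holds(e), linked(b), linked(d), linked(f), near(a), near(b), near(d), near(e)}
5. swap(e,b)  →  {above(a,a), above(b,a), above(d,b), above(e,a), above(e,f), above(f,b), holds(a), holds(b), holds(d), linked(d), linked(e), linked(f), near(a), near(d), near(e)}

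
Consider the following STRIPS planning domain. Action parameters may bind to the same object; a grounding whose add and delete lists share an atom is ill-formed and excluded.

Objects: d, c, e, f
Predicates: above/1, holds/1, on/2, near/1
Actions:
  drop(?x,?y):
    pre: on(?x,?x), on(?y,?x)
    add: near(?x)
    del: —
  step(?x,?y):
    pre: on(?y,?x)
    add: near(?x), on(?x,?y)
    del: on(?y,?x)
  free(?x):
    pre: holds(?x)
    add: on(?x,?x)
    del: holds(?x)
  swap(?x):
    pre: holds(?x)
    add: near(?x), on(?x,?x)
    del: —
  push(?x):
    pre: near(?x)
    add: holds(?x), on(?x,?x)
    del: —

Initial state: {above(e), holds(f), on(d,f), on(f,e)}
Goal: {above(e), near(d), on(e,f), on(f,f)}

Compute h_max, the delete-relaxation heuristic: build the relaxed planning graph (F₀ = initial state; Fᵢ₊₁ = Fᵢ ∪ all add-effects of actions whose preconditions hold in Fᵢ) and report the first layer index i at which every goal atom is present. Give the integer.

2

F0 = init (4 atoms)
F1 = F0 ∪ {near(e), near(f), on(e,f), on(f,d), on(f,f)}  (9 atoms)
F2 = F1 ∪ {holds(e), near(d), on(e,e)}  (12 atoms)
goal ⊆ F2  ⇒  h_max = 2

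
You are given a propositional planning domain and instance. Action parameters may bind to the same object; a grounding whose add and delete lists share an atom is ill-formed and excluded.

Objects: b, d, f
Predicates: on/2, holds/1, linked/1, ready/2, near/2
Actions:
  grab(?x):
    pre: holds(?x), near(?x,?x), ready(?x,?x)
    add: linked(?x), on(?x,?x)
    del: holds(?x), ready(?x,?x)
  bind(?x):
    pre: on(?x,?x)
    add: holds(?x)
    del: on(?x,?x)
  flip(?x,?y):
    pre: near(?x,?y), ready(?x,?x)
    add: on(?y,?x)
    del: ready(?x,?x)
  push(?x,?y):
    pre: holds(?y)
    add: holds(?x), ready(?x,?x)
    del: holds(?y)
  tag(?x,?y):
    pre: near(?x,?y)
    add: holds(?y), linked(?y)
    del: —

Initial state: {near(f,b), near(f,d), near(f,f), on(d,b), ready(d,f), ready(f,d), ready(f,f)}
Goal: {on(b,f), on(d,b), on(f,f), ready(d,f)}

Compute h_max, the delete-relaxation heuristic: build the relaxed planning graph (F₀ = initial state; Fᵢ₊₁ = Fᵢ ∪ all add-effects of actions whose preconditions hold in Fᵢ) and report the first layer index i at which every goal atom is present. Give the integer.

F0 = init (7 atoms)
F1 = F0 ∪ {holds(b), holds(d), holds(f), linked(b), linked(d), linked(f), on(b,f), on(d,f), on(f,f)}  (16 atoms)
goal ⊆ F1  ⇒  h_max = 1

1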